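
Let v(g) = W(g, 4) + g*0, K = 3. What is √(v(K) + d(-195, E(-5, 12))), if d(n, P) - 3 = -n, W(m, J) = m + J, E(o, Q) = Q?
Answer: √205 ≈ 14.318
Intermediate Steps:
W(m, J) = J + m
d(n, P) = 3 - n
v(g) = 4 + g (v(g) = (4 + g) + g*0 = (4 + g) + 0 = 4 + g)
√(v(K) + d(-195, E(-5, 12))) = √((4 + 3) + (3 - 1*(-195))) = √(7 + (3 + 195)) = √(7 + 198) = √205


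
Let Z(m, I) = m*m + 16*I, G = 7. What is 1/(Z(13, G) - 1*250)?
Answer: 1/31 ≈ 0.032258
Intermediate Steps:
Z(m, I) = m² + 16*I
1/(Z(13, G) - 1*250) = 1/((13² + 16*7) - 1*250) = 1/((169 + 112) - 250) = 1/(281 - 250) = 1/31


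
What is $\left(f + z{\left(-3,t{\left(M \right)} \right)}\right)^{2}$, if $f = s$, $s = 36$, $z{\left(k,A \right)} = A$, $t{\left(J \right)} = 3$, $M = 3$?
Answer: $1521$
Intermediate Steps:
$f = 36$
$\left(f + z{\left(-3,t{\left(M \right)} \right)}\right)^{2} = \left(36 + 3\right)^{2} = 39^{2} = 1521$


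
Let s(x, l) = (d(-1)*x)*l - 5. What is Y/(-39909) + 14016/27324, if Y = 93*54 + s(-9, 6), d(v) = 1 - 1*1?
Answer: 11730001/30290931 ≈ 0.38724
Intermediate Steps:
d(v) = 0 (d(v) = 1 - 1 = 0)
s(x, l) = -5 (s(x, l) = (0*x)*l - 5 = 0*l - 5 = 0 - 5 = -5)
Y = 5017 (Y = 93*54 - 5 = 5022 - 5 = 5017)
Y/(-39909) + 14016/27324 = 5017/(-39909) + 14016/27324 = 5017*(-1/39909) + 14016*(1/27324) = -5017/39909 + 1168/2277 = 11730001/30290931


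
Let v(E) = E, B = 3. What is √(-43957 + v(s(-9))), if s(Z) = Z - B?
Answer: I*√43969 ≈ 209.69*I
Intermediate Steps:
s(Z) = -3 + Z (s(Z) = Z - 1*3 = Z - 3 = -3 + Z)
√(-43957 + v(s(-9))) = √(-43957 + (-3 - 9)) = √(-43957 - 12) = √(-43969) = I*√43969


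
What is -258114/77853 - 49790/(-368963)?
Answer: -30452738304/9574958813 ≈ -3.1805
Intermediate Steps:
-258114/77853 - 49790/(-368963) = -258114*1/77853 - 49790*(-1/368963) = -86038/25951 + 49790/368963 = -30452738304/9574958813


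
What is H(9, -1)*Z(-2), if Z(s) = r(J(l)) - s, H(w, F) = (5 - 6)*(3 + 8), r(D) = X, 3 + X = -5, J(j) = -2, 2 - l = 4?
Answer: 66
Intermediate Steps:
l = -2 (l = 2 - 1*4 = 2 - 4 = -2)
X = -8 (X = -3 - 5 = -8)
r(D) = -8
H(w, F) = -11 (H(w, F) = -1*11 = -11)
Z(s) = -8 - s
H(9, -1)*Z(-2) = -11*(-8 - 1*(-2)) = -11*(-8 + 2) = -11*(-6) = 66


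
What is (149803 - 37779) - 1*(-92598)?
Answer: 204622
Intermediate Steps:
(149803 - 37779) - 1*(-92598) = 112024 + 92598 = 204622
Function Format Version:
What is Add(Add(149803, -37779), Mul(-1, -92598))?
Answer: 204622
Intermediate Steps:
Add(Add(149803, -37779), Mul(-1, -92598)) = Add(112024, 92598) = 204622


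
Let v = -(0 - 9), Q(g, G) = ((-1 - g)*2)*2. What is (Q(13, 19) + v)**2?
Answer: 2209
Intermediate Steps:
Q(g, G) = -4 - 4*g (Q(g, G) = (-2 - 2*g)*2 = -4 - 4*g)
v = 9 (v = -1*(-9) = 9)
(Q(13, 19) + v)**2 = ((-4 - 4*13) + 9)**2 = ((-4 - 52) + 9)**2 = (-56 + 9)**2 = (-47)**2 = 2209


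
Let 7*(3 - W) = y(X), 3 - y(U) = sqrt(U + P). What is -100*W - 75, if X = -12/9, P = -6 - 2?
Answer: -2325/7 - 200*I*sqrt(21)/21 ≈ -332.14 - 43.644*I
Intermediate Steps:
P = -8
X = -4/3 (X = -12*1/9 = -4/3 ≈ -1.3333)
y(U) = 3 - sqrt(-8 + U) (y(U) = 3 - sqrt(U - 8) = 3 - sqrt(-8 + U))
W = 18/7 + 2*I*sqrt(21)/21 (W = 3 - (3 - sqrt(-8 - 4/3))/7 = 3 - (3 - sqrt(-28/3))/7 = 3 - (3 - 2*I*sqrt(21)/3)/7 = 3 + (-3/7 + 2*I*sqrt(21)/21) = 18/7 + 2*I*sqrt(21)/21 ≈ 2.5714 + 0.43644*I)
-100*W - 75 = -100*(18/7 + 2*I*sqrt(21)/21) - 75 = (-1800/7 - 200*I*sqrt(21)/21) - 75 = -2325/7 - 200*I*sqrt(21)/21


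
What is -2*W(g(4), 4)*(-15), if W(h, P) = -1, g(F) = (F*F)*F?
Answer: -30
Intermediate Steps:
g(F) = F³ (g(F) = F²*F = F³)
-2*W(g(4), 4)*(-15) = -2*(-1)*(-15) = 2*(-15) = -30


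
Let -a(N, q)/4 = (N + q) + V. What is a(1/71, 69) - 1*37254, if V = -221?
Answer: -2601870/71 ≈ -36646.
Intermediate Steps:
a(N, q) = 884 - 4*N - 4*q (a(N, q) = -4*((N + q) - 221) = -4*(-221 + N + q) = 884 - 4*N - 4*q)
a(1/71, 69) - 1*37254 = (884 - 4/71 - 4*69) - 1*37254 = (884 - 4*1/71 - 276) - 37254 = (884 - 4/71 - 276) - 37254 = 43164/71 - 37254 = -2601870/71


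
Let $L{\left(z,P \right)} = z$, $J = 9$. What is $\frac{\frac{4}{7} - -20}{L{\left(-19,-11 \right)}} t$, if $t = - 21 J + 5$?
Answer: $\frac{26496}{133} \approx 199.22$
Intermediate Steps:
$t = -184$ ($t = \left(-21\right) 9 + 5 = -189 + 5 = -184$)
$\frac{\frac{4}{7} - -20}{L{\left(-19,-11 \right)}} t = \frac{\frac{4}{7} - -20}{-19} \left(-184\right) = \left(4 \cdot \frac{1}{7} + 20\right) \left(- \frac{1}{19}\right) \left(-184\right) = \left(\frac{4}{7} + 20\right) \left(- \frac{1}{19}\right) \left(-184\right) = \frac{144}{7} \left(- \frac{1}{19}\right) \left(-184\right) = \left(- \frac{144}{133}\right) \left(-184\right) = \frac{26496}{133}$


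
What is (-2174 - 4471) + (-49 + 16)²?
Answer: -5556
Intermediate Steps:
(-2174 - 4471) + (-49 + 16)² = -6645 + (-33)² = -6645 + 1089 = -5556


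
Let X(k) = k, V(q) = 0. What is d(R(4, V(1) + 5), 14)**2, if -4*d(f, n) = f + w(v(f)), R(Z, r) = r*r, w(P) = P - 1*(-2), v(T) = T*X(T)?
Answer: 26569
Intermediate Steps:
v(T) = T**2 (v(T) = T*T = T**2)
w(P) = 2 + P (w(P) = P + 2 = 2 + P)
R(Z, r) = r**2
d(f, n) = -1/2 - f/4 - f**2/4 (d(f, n) = -(f + (2 + f**2))/4 = -(2 + f + f**2)/4 = -1/2 - f/4 - f**2/4)
d(R(4, V(1) + 5), 14)**2 = (-1/2 - (0 + 5)**2/4 - (0 + 5)**4/4)**2 = (-1/2 - 1/4*5**2 - (5**2)**2/4)**2 = (-1/2 - 1/4*25 - 1/4*25**2)**2 = (-1/2 - 25/4 - 1/4*625)**2 = (-1/2 - 25/4 - 625/4)**2 = (-163)**2 = 26569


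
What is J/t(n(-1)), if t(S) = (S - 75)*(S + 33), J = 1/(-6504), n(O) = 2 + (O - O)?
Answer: 1/16617720 ≈ 6.0177e-8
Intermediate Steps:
n(O) = 2 (n(O) = 2 + 0 = 2)
J = -1/6504 ≈ -0.00015375
t(S) = (-75 + S)*(33 + S)
J/t(n(-1)) = -1/(6504*(-2475 + 2² - 42*2)) = -1/(6504*(-2475 + 4 - 84)) = -1/6504/(-2555) = -1/6504*(-1/2555) = 1/16617720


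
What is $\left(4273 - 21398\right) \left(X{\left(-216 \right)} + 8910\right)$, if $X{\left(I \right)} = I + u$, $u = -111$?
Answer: $-146983875$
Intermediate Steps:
$X{\left(I \right)} = -111 + I$ ($X{\left(I \right)} = I - 111 = -111 + I$)
$\left(4273 - 21398\right) \left(X{\left(-216 \right)} + 8910\right) = \left(4273 - 21398\right) \left(\left(-111 - 216\right) + 8910\right) = - 17125 \left(-327 + 8910\right) = \left(-17125\right) 8583 = -146983875$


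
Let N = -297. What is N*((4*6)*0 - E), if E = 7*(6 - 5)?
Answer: 2079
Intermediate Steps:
E = 7 (E = 7*1 = 7)
N*((4*6)*0 - E) = -297*((4*6)*0 - 1*7) = -297*(24*0 - 7) = -297*(0 - 7) = -297*(-7) = 2079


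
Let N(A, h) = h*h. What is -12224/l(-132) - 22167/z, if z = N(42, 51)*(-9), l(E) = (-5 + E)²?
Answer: 4811141/16272723 ≈ 0.29566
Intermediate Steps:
N(A, h) = h²
z = -23409 (z = 51²*(-9) = 2601*(-9) = -23409)
-12224/l(-132) - 22167/z = -12224/(-5 - 132)² - 22167/(-23409) = -12224/((-137)²) - 22167*(-1/23409) = -12224/18769 + 821/867 = 4811141/16272723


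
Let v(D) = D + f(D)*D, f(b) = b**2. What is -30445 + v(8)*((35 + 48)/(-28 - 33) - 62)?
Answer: -3866945/61 ≈ -63393.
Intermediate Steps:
v(D) = D + D**3 (v(D) = D + D**2*D = D + D**3)
-30445 + v(8)*((35 + 48)/(-28 - 33) - 62) = -30445 + (8 + 8**3)*((35 + 48)/(-28 - 33) - 62) = -30445 + (8 + 512)*(83/(-61) - 62) = -30445 + 520*(83*(-1/61) - 62) = -30445 + 520*(-83/61 - 62) = -30445 + 520*(-3865/61) = -30445 - 2009800/61 = -3866945/61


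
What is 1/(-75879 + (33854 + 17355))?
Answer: -1/24670 ≈ -4.0535e-5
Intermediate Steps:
1/(-75879 + (33854 + 17355)) = 1/(-75879 + 51209) = 1/(-24670) = -1/24670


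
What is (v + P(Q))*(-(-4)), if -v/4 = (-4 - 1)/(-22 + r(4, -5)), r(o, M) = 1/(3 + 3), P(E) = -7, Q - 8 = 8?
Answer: -4148/131 ≈ -31.664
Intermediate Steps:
Q = 16 (Q = 8 + 8 = 16)
r(o, M) = 1/6
v = -120/131 (v = -4*(-4 - 1)/(-22 + 1/6) = -(-20)/(-131/6) = -(-20)*(-6)/131 = -4*30/131 = -120/131 ≈ -0.91603)
(v + P(Q))*(-(-4)) = (-120/131 - 7)*(-(-4)) = -(-1037)*(-4)/131 = -1037/131*4 = -4148/131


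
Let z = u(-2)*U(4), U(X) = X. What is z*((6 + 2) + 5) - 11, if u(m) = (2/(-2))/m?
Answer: 15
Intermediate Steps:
u(m) = -1/m (u(m) = (2*(-½))/m = -1/m)
z = 2 (z = -1/(-2)*4 = -1*(-½)*4 = (½)*4 = 2)
z*((6 + 2) + 5) - 11 = 2*((6 + 2) + 5) - 11 = 2*(8 + 5) - 11 = 2*13 - 11 = 26 - 11 = 15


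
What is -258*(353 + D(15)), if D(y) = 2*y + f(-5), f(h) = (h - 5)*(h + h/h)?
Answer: -109134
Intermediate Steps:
f(h) = (1 + h)*(-5 + h) (f(h) = (-5 + h)*(h + 1) = (-5 + h)*(1 + h) = (1 + h)*(-5 + h))
D(y) = 40 + 2*y (D(y) = 2*y + (-5 + (-5)² - 4*(-5)) = 2*y + (-5 + 25 + 20) = 2*y + 40 = 40 + 2*y)
-258*(353 + D(15)) = -258*(353 + (40 + 2*15)) = -258*(353 + (40 + 30)) = -258*(353 + 70) = -258*423 = -109134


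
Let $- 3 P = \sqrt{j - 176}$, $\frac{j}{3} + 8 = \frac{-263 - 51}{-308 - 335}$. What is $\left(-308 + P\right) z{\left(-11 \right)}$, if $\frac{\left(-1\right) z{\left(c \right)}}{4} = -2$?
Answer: $-2464 - \frac{8 i \sqrt{82084094}}{1929} \approx -2464.0 - 37.574 i$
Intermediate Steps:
$z{\left(c \right)} = 8$ ($z{\left(c \right)} = \left(-4\right) \left(-2\right) = 8$)
$j = - \frac{14490}{643}$ ($j = -24 + 3 \frac{-263 - 51}{-308 - 335} = -24 + 3 \left(- \frac{314}{-643}\right) = -24 + 3 \left(\left(-314\right) \left(- \frac{1}{643}\right)\right) = -24 + 3 \cdot \frac{314}{643} = -24 + \frac{942}{643} = - \frac{14490}{643} \approx -22.535$)
$P = - \frac{i \sqrt{82084094}}{1929}$ ($P = - \frac{\sqrt{- \frac{14490}{643} - 176}}{3} = - \frac{\sqrt{- \frac{127658}{643}}}{3} = - \frac{\frac{1}{643} i \sqrt{82084094}}{3} = - \frac{i \sqrt{82084094}}{1929} \approx - 4.6967 i$)
$\left(-308 + P\right) z{\left(-11 \right)} = \left(-308 - \frac{i \sqrt{82084094}}{1929}\right) 8 = -2464 - \frac{8 i \sqrt{82084094}}{1929}$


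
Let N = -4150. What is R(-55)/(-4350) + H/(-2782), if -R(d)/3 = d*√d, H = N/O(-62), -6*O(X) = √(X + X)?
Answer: I*(-474331*√55 + 1805250*√31)/12505090 ≈ 0.52246*I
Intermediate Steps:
O(X) = -√2*√X/6 (O(X) = -√(X + X)/6 = -√2*√X/6)
H = -12450*I*√31/31 (H = -4150*3*I*√31/31 = -12450*I*√31/31 ≈ -2236.1*I)
R(d) = -3*d^(3/2) (R(d) = -3*d*√d = -3*d^(3/2))
R(-55)/(-4350) + H/(-2782) = -(-165)*I*√55/(-4350) - 12450*I*√31/31/(-2782) = -(-165)*I*√55*(-1/4350) - 12450*I*√31/31*(-1/2782) = (165*I*√55)*(-1/4350) + 6225*I*√31/43121 = -11*I*√55/290 + 6225*I*√31/43121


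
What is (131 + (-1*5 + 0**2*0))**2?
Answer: 15876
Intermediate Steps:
(131 + (-1*5 + 0**2*0))**2 = (131 + (-5 + 0*0))**2 = (131 + (-5 + 0))**2 = (131 - 5)**2 = 126**2 = 15876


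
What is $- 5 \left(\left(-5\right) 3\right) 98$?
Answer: $7350$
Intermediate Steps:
$- 5 \left(\left(-5\right) 3\right) 98 = \left(-5\right) \left(-15\right) 98 = 75 \cdot 98 = 7350$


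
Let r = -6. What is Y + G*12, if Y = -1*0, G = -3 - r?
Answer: 36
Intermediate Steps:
G = 3 (G = -3 - 1*(-6) = -3 + 6 = 3)
Y = 0
Y + G*12 = 0 + 3*12 = 0 + 36 = 36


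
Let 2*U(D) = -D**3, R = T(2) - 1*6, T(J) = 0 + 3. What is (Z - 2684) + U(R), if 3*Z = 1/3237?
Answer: -51866449/19422 ≈ -2670.5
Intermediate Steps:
T(J) = 3
R = -3 (R = 3 - 1*6 = 3 - 6 = -3)
U(D) = -D**3/2 (U(D) = (-D**3)/2 = -D**3/2)
Z = 1/9711 (Z = (1/3)/3237 = (1/3)*(1/3237) = 1/9711 ≈ 0.00010298)
(Z - 2684) + U(R) = (1/9711 - 2684) - 1/2*(-3)**3 = -26064323/9711 - 1/2*(-27) = -26064323/9711 + 27/2 = -51866449/19422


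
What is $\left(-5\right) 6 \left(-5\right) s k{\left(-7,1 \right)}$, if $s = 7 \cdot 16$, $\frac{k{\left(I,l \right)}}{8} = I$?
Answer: $-940800$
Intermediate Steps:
$k{\left(I,l \right)} = 8 I$
$s = 112$
$\left(-5\right) 6 \left(-5\right) s k{\left(-7,1 \right)} = \left(-5\right) 6 \left(-5\right) 112 \cdot 8 \left(-7\right) = \left(-30\right) \left(-5\right) 112 \left(-56\right) = 150 \cdot 112 \left(-56\right) = 16800 \left(-56\right) = -940800$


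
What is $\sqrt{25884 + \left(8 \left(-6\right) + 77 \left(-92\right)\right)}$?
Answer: $8 \sqrt{293} \approx 136.94$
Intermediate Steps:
$\sqrt{25884 + \left(8 \left(-6\right) + 77 \left(-92\right)\right)} = \sqrt{25884 - 7132} = \sqrt{18752} = 8 \sqrt{293}$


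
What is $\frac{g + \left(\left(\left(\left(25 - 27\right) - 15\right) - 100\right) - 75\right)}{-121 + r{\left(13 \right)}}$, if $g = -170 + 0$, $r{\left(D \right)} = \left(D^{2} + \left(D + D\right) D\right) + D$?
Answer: $- \frac{362}{399} \approx -0.90727$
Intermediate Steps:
$r{\left(D \right)} = D + 3 D^{2}$ ($r{\left(D \right)} = \left(D^{2} + 2 D D\right) + D = \left(D^{2} + 2 D^{2}\right) + D = 3 D^{2} + D = D + 3 D^{2}$)
$g = -170$
$\frac{g + \left(\left(\left(\left(25 - 27\right) - 15\right) - 100\right) - 75\right)}{-121 + r{\left(13 \right)}} = \frac{-170 + \left(\left(\left(\left(25 - 27\right) - 15\right) - 100\right) - 75\right)}{-121 + 13 \left(1 + 3 \cdot 13\right)} = \frac{-170 - 192}{-121 + 13 \left(1 + 39\right)} = \frac{-170 - 192}{-121 + 13 \cdot 40} = \frac{-170 - 192}{-121 + 520} = \frac{-170 - 192}{399} = \left(-362\right) \frac{1}{399} = - \frac{362}{399}$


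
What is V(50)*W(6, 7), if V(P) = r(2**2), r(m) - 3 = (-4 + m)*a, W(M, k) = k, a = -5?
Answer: 21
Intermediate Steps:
r(m) = 23 - 5*m (r(m) = 3 + (-4 + m)*(-5) = 3 + (20 - 5*m) = 23 - 5*m)
V(P) = 3 (V(P) = 23 - 5*2**2 = 23 - 5*4 = 23 - 20 = 3)
V(50)*W(6, 7) = 3*7 = 21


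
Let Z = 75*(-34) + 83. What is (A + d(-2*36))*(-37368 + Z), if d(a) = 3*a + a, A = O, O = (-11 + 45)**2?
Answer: -34576780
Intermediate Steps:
O = 1156 (O = 34**2 = 1156)
Z = -2467 (Z = -2550 + 83 = -2467)
A = 1156
d(a) = 4*a
(A + d(-2*36))*(-37368 + Z) = (1156 + 4*(-2*36))*(-37368 - 2467) = (1156 + 4*(-72))*(-39835) = (1156 - 288)*(-39835) = 868*(-39835) = -34576780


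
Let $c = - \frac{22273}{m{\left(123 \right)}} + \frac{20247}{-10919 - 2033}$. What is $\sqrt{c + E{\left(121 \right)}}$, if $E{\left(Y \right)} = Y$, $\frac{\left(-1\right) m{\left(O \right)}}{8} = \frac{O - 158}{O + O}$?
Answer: $\frac{i \sqrt{999186833680910}}{226660} \approx 139.46 i$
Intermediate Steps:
$m{\left(O \right)} = - \frac{4 \left(-158 + O\right)}{O}$ ($m{\left(O \right)} = - 8 \frac{O - 158}{O + O} = - 8 \frac{-158 + O}{2 O} = - \frac{4 \left(-158 + O\right)}{O}$)
$c = - \frac{8871465447}{453320}$ ($c = - \frac{22273}{-4 + \frac{632}{123}} + \frac{20247}{-10919 - 2033} = - \frac{22273}{-4 + 632 \cdot \frac{1}{123}} + \frac{20247}{-12952} = - \frac{22273}{-4 + \frac{632}{123}} + 20247 \left(- \frac{1}{12952}\right) = - \frac{22273}{\frac{140}{123}} - \frac{20247}{12952} = \left(-22273\right) \frac{123}{140} - \frac{20247}{12952} = - \frac{2739579}{140} - \frac{20247}{12952} = - \frac{8871465447}{453320} \approx -19570.0$)
$\sqrt{c + E{\left(121 \right)}} = \sqrt{- \frac{8871465447}{453320} + 121} = \sqrt{- \frac{8816613727}{453320}} = \frac{i \sqrt{999186833680910}}{226660}$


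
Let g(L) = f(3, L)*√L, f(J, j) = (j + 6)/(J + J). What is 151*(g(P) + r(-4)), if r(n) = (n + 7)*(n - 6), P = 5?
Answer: -4530 + 1661*√5/6 ≈ -3911.0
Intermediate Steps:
f(J, j) = (6 + j)/(2*J) (f(J, j) = (6 + j)/((2*J)) = (6 + j)*(1/(2*J)) = (6 + j)/(2*J))
r(n) = (-6 + n)*(7 + n) (r(n) = (7 + n)*(-6 + n) = (-6 + n)*(7 + n))
g(L) = √L*(1 + L/6) (g(L) = ((½)*(6 + L)/3)*√L = ((½)*(⅓)*(6 + L))*√L = (1 + L/6)*√L = √L*(1 + L/6))
151*(g(P) + r(-4)) = 151*(√5*(6 + 5)/6 + (-42 - 4 + (-4)²)) = 151*((⅙)*√5*11 + (-42 - 4 + 16)) = 151*(11*√5/6 - 30) = 151*(-30 + 11*√5/6) = -4530 + 1661*√5/6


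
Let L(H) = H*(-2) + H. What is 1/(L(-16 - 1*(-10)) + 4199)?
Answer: 1/4205 ≈ 0.00023781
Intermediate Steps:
L(H) = -H (L(H) = -2*H + H = -H)
1/(L(-16 - 1*(-10)) + 4199) = 1/(-(-16 - 1*(-10)) + 4199) = 1/(-(-16 + 10) + 4199) = 1/(-1*(-6) + 4199) = 1/(6 + 4199) = 1/4205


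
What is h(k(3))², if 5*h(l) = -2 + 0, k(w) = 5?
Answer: 4/25 ≈ 0.16000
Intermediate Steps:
h(l) = -⅖ (h(l) = (-2 + 0)/5 = (⅕)*(-2) = -⅖)
h(k(3))² = (-⅖)² = 4/25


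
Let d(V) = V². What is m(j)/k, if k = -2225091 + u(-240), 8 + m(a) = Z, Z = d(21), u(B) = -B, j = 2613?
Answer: -433/2224851 ≈ -0.00019462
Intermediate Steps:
Z = 441 (Z = 21² = 441)
m(a) = 433 (m(a) = -8 + 441 = 433)
k = -2224851 (k = -2225091 - 1*(-240) = -2225091 + 240 = -2224851)
m(j)/k = 433/(-2224851) = 433*(-1/2224851) = -433/2224851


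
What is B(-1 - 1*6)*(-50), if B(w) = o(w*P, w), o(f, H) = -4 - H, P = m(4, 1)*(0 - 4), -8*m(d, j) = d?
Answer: -150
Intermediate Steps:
m(d, j) = -d/8
P = 2 (P = (-⅛*4)*(0 - 4) = -½*(-4) = 2)
B(w) = -4 - w
B(-1 - 1*6)*(-50) = (-4 - (-1 - 1*6))*(-50) = (-4 - (-1 - 6))*(-50) = (-4 - 1*(-7))*(-50) = (-4 + 7)*(-50) = 3*(-50) = -150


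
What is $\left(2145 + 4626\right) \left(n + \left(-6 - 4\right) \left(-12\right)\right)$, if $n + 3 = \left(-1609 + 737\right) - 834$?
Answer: $-10759119$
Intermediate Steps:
$n = -1709$ ($n = -3 + \left(\left(-1609 + 737\right) - 834\right) = -3 - 1706 = -1709$)
$\left(2145 + 4626\right) \left(n + \left(-6 - 4\right) \left(-12\right)\right) = \left(2145 + 4626\right) \left(-1709 + \left(-6 - 4\right) \left(-12\right)\right) = 6771 \left(-1709 - -120\right) = 6771 \left(-1709 + 120\right) = 6771 \left(-1589\right) = -10759119$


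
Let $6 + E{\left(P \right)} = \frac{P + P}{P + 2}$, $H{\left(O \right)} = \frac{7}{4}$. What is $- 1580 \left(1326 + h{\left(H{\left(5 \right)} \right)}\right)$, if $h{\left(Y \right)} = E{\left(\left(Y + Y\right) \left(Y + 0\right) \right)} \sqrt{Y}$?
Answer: $-2095080 + \frac{46136 \sqrt{7}}{13} \approx -2.0857 \cdot 10^{6}$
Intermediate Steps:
$H{\left(O \right)} = \frac{7}{4}$ ($H{\left(O \right)} = 7 \cdot \frac{1}{4} = \frac{7}{4}$)
$E{\left(P \right)} = -6 + \frac{2 P}{2 + P}$ ($E{\left(P \right)} = -6 + \frac{P + P}{P + 2} = -6 + \frac{2 P}{2 + P}$)
$h{\left(Y \right)} = \frac{4 \sqrt{Y} \left(-3 - 2 Y^{2}\right)}{2 + 2 Y^{2}}$ ($h{\left(Y \right)} = \frac{4 \left(-3 - \left(Y + Y\right) \left(Y + 0\right)\right)}{2 + \left(Y + Y\right) \left(Y + 0\right)} \sqrt{Y} = \frac{4 \left(-3 - 2 Y Y\right)}{2 + 2 Y Y} \sqrt{Y} = \frac{4 \left(-3 - 2 Y^{2}\right)}{2 + 2 Y^{2}} \sqrt{Y} = \frac{4 \sqrt{Y} \left(-3 - 2 Y^{2}\right)}{2 + 2 Y^{2}}$)
$- 1580 \left(1326 + h{\left(H{\left(5 \right)} \right)}\right) = - 1580 \left(1326 + \frac{\sqrt{\frac{7}{4}} \left(-6 - 4 \left(\frac{7}{4}\right)^{2}\right)}{1 + \left(\frac{7}{4}\right)^{2}}\right) = - 1580 \left(1326 + \frac{\frac{\sqrt{7}}{2} \left(-6 - \frac{49}{4}\right)}{1 + \frac{49}{16}}\right) = - 1580 \left(1326 + \frac{\frac{\sqrt{7}}{2} \left(-6 - \frac{49}{4}\right)}{\frac{65}{16}}\right) = - 1580 \left(1326 + \frac{\sqrt{7}}{2} \cdot \frac{16}{65} \left(- \frac{73}{4}\right)\right) = - 1580 \left(1326 - \frac{146 \sqrt{7}}{65}\right) = -2095080 + \frac{46136 \sqrt{7}}{13}$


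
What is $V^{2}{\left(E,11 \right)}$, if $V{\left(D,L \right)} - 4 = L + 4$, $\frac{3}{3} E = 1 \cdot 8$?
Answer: $361$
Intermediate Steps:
$E = 8$ ($E = 1 \cdot 8 = 8$)
$V{\left(D,L \right)} = 8 + L$ ($V{\left(D,L \right)} = 4 + \left(L + 4\right) = 4 + \left(4 + L\right) = 8 + L$)
$V^{2}{\left(E,11 \right)} = \left(8 + 11\right)^{2} = 19^{2} = 361$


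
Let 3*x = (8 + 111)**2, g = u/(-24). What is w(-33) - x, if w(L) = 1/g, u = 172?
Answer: -608941/129 ≈ -4720.5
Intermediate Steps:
g = -43/6 (g = 172/(-24) = 172*(-1/24) = -43/6 ≈ -7.1667)
w(L) = -6/43 (w(L) = 1/(-43/6) = -6/43)
x = 14161/3 (x = (8 + 111)**2/3 = (1/3)*119**2 = (1/3)*14161 = 14161/3 ≈ 4720.3)
w(-33) - x = -6/43 - 1*14161/3 = -6/43 - 14161/3 = -608941/129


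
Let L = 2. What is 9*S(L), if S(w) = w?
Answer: 18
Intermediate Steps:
9*S(L) = 9*2 = 18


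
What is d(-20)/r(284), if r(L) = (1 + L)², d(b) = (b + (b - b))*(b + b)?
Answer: 32/3249 ≈ 0.0098492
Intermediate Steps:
d(b) = 2*b² (d(b) = (b + 0)*(2*b) = b*(2*b) = 2*b²)
d(-20)/r(284) = (2*(-20)²)/((1 + 284)²) = (2*400)/(285²) = 800/81225 = 800*(1/81225) = 32/3249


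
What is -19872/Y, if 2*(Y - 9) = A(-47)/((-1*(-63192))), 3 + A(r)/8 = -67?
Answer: -9810558/4441 ≈ -2209.1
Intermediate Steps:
A(r) = -560 (A(r) = -24 + 8*(-67) = -24 - 536 = -560)
Y = 71056/7899 (Y = 9 + (-560/((-1*(-63192))))/2 = 9 + (-560/63192)/2 = 9 + (-560*1/63192)/2 = 9 + (1/2)*(-70/7899) = 9 - 35/7899 = 71056/7899 ≈ 8.9956)
-19872/Y = -19872/71056/7899 = -19872*7899/71056 = -9810558/4441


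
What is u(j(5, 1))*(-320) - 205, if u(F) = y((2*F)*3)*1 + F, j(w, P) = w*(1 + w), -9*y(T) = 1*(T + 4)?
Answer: -29365/9 ≈ -3262.8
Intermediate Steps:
y(T) = -4/9 - T/9 (y(T) = -(T + 4)/9 = -(4 + T)/9 = -4/9 - T/9)
u(F) = -4/9 + F/3 (u(F) = (-4/9 - 2*F*3/9)*1 + F = (-4/9 - 2*F/3)*1 + F = (-4/9 - 2*F/3) + F = -4/9 + F/3)
u(j(5, 1))*(-320) - 205 = (-4/9 + (5*(1 + 5))/3)*(-320) - 205 = (-4/9 + (5*6)/3)*(-320) - 205 = (-4/9 + (⅓)*30)*(-320) - 205 = (-4/9 + 10)*(-320) - 205 = (86/9)*(-320) - 205 = -27520/9 - 205 = -29365/9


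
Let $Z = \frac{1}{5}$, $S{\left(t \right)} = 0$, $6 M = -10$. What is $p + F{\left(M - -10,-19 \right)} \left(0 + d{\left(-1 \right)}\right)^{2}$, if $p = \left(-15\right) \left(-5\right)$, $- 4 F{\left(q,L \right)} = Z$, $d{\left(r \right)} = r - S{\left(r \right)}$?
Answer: $\frac{1499}{20} \approx 74.95$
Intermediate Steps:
$M = - \frac{5}{3}$ ($M = \frac{1}{6} \left(-10\right) = - \frac{5}{3} \approx -1.6667$)
$d{\left(r \right)} = r$ ($d{\left(r \right)} = r - 0 = r + 0 = r$)
$Z = \frac{1}{5} \approx 0.2$
$F{\left(q,L \right)} = - \frac{1}{20}$ ($F{\left(q,L \right)} = \left(- \frac{1}{4}\right) \frac{1}{5} = - \frac{1}{20}$)
$p = 75$
$p + F{\left(M - -10,-19 \right)} \left(0 + d{\left(-1 \right)}\right)^{2} = 75 - \frac{\left(0 - 1\right)^{2}}{20} = 75 - \frac{\left(-1\right)^{2}}{20} = 75 - \frac{1}{20} = \frac{1499}{20}$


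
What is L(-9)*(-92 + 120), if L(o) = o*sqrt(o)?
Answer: -756*I ≈ -756.0*I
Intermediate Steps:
L(o) = o**(3/2)
L(-9)*(-92 + 120) = (-9)**(3/2)*(-92 + 120) = -27*I*28 = -756*I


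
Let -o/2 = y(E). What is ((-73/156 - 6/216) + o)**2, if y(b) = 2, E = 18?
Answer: 276676/13689 ≈ 20.212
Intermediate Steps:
o = -4 (o = -2*2 = -4)
((-73/156 - 6/216) + o)**2 = ((-73/156 - 6/216) - 4)**2 = ((-73*1/156 - 6*1/216) - 4)**2 = ((-73/156 - 1/36) - 4)**2 = (-58/117 - 4)**2 = (-526/117)**2 = 276676/13689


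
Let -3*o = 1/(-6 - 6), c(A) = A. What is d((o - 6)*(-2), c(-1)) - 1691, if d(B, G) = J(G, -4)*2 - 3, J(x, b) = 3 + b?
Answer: -1696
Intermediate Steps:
o = 1/36 (o = -1/(3*(-6 - 6)) = -1/3/(-12) = -1/3*(-1/12) = 1/36 ≈ 0.027778)
d(B, G) = -5 (d(B, G) = (3 - 4)*2 - 3 = -1*2 - 3 = -2 - 3 = -5)
d((o - 6)*(-2), c(-1)) - 1691 = -5 - 1691 = -1696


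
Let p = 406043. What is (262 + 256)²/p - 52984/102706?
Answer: 3022351216/20851526179 ≈ 0.14495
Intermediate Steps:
(262 + 256)²/p - 52984/102706 = (262 + 256)²/406043 - 52984/102706 = 518²*(1/406043) - 52984*1/102706 = 268324*(1/406043) - 26492/51353 = 268324/406043 - 26492/51353 = 3022351216/20851526179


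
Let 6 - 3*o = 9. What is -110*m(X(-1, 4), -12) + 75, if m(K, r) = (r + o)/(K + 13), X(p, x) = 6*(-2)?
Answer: 1505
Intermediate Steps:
o = -1 (o = 2 - ⅓*9 = 2 - 3 = -1)
X(p, x) = -12
m(K, r) = (-1 + r)/(13 + K) (m(K, r) = (r - 1)/(K + 13) = (-1 + r)/(13 + K))
-110*m(X(-1, 4), -12) + 75 = -110*(-1 - 12)/(13 - 12) + 75 = -110*(-13)/1 + 75 = -110*(-13) + 75 = 1430 + 75 = 1505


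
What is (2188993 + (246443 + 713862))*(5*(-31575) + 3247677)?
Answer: 9730707258996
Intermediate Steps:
(2188993 + (246443 + 713862))*(5*(-31575) + 3247677) = (2188993 + 960305)*(-157875 + 3247677) = 3149298*3089802 = 9730707258996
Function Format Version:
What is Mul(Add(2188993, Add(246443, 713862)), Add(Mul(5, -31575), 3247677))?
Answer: 9730707258996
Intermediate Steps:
Mul(Add(2188993, Add(246443, 713862)), Add(Mul(5, -31575), 3247677)) = Mul(Add(2188993, 960305), Add(-157875, 3247677)) = Mul(3149298, 3089802) = 9730707258996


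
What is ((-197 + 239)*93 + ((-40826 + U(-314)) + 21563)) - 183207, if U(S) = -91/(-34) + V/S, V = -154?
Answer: -1059917727/5338 ≈ -1.9856e+5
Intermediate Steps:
U(S) = 91/34 - 154/S (U(S) = -91/(-34) - 154/S = -91*(-1/34) - 154/S = 91/34 - 154/S)
((-197 + 239)*93 + ((-40826 + U(-314)) + 21563)) - 183207 = ((-197 + 239)*93 + ((-40826 + (91/34 - 154/(-314))) + 21563)) - 183207 = (42*93 + ((-40826 + (91/34 - 154*(-1/314))) + 21563)) - 183207 = (3906 + ((-40826 + (91/34 + 77/157)) + 21563)) - 183207 = (3906 + ((-40826 + 16905/5338) + 21563)) - 183207 = (3906 + (-217912283/5338 + 21563)) - 183207 = (3906 - 102808989/5338) - 183207 = -81958761/5338 - 183207 = -1059917727/5338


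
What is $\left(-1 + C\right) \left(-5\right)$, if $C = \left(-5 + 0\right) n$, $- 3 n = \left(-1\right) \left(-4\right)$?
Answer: $- \frac{85}{3} \approx -28.333$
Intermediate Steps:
$n = - \frac{4}{3}$ ($n = - \frac{\left(-1\right) \left(-4\right)}{3} = \left(- \frac{1}{3}\right) 4 = - \frac{4}{3} \approx -1.3333$)
$C = \frac{20}{3}$ ($C = \left(-5 + 0\right) \left(- \frac{4}{3}\right) = \left(-5\right) \left(- \frac{4}{3}\right) = \frac{20}{3} \approx 6.6667$)
$\left(-1 + C\right) \left(-5\right) = \left(-1 + \frac{20}{3}\right) \left(-5\right) = \frac{17}{3} \left(-5\right) = - \frac{85}{3}$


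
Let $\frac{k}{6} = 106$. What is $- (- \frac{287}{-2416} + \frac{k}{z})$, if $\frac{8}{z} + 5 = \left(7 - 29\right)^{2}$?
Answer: $- \frac{92002775}{2416} \approx -38081.0$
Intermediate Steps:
$k = 636$ ($k = 6 \cdot 106 = 636$)
$z = \frac{8}{479}$ ($z = \frac{8}{-5 + \left(7 - 29\right)^{2}} = \frac{8}{-5 + \left(-22\right)^{2}} = \frac{8}{-5 + 484} = \frac{8}{479} \approx 0.016701$)
$- (- \frac{287}{-2416} + \frac{k}{z}) = - (- \frac{287}{-2416} + \frac{636}{\frac{8}{479}}) = - (\left(-287\right) \left(- \frac{1}{2416}\right) + 636 \cdot \frac{479}{8}) = - (\frac{287}{2416} + \frac{76161}{2}) = \left(-1\right) \frac{92002775}{2416} = - \frac{92002775}{2416}$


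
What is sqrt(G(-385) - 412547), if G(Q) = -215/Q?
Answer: 6*I*sqrt(67944107)/77 ≈ 642.3*I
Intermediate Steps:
sqrt(G(-385) - 412547) = sqrt(-215/(-385) - 412547) = sqrt(-215*(-1/385) - 412547) = sqrt(43/77 - 412547) = sqrt(-31766076/77) = 6*I*sqrt(67944107)/77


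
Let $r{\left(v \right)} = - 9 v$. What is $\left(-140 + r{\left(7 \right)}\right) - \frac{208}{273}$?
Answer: $- \frac{4279}{21} \approx -203.76$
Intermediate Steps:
$\left(-140 + r{\left(7 \right)}\right) - \frac{208}{273} = \left(-140 - 63\right) - \frac{208}{273} = \left(-140 - 63\right) - \frac{16}{21} = -203 - \frac{16}{21} = - \frac{4279}{21}$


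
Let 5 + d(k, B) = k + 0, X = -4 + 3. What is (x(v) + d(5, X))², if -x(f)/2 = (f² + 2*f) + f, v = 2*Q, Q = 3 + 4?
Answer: 226576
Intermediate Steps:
X = -1
Q = 7
v = 14 (v = 2*7 = 14)
x(f) = -6*f - 2*f² (x(f) = -2*((f² + 2*f) + f) = -2*(f² + 3*f) = -6*f - 2*f²)
d(k, B) = -5 + k (d(k, B) = -5 + (k + 0) = -5 + k)
(x(v) + d(5, X))² = (-2*14*(3 + 14) + (-5 + 5))² = (-2*14*17 + 0)² = (-476 + 0)² = (-476)² = 226576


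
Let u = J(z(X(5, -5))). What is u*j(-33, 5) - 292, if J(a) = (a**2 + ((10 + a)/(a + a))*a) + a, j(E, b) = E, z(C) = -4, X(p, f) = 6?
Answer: -787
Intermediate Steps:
J(a) = 5 + a**2 + 3*a/2 (J(a) = (a**2 + ((10 + a)/((2*a)))*a) + a = (a**2 + ((10 + a)*(1/(2*a)))*a) + a = (a**2 + ((10 + a)/(2*a))*a) + a = (a**2 + (5 + a/2)) + a = (5 + a**2 + a/2) + a = 5 + a**2 + 3*a/2)
u = 15 (u = 5 + (-4)**2 + (3/2)*(-4) = 5 + 16 - 6 = 15)
u*j(-33, 5) - 292 = 15*(-33) - 292 = -495 - 292 = -787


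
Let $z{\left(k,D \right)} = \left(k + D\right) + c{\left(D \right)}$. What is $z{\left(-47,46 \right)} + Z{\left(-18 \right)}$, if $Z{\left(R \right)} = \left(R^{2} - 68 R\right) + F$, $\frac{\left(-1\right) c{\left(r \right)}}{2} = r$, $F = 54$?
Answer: $1509$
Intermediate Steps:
$c{\left(r \right)} = - 2 r$
$z{\left(k,D \right)} = k - D$ ($z{\left(k,D \right)} = \left(k + D\right) - 2 D = \left(D + k\right) - 2 D = k - D$)
$Z{\left(R \right)} = 54 + R^{2} - 68 R$ ($Z{\left(R \right)} = \left(R^{2} - 68 R\right) + 54 = 54 + R^{2} - 68 R$)
$z{\left(-47,46 \right)} + Z{\left(-18 \right)} = \left(-47 - 46\right) + \left(54 + \left(-18\right)^{2} - -1224\right) = \left(-47 - 46\right) + \left(54 + 324 + 1224\right) = -93 + 1602 = 1509$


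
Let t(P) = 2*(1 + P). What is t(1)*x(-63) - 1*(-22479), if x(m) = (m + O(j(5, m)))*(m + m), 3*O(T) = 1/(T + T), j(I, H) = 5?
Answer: 271071/5 ≈ 54214.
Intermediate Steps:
O(T) = 1/(6*T) (O(T) = 1/(3*(T + T)) = 1/(3*((2*T))) = (1/(2*T))/3 = 1/(6*T))
t(P) = 2 + 2*P
x(m) = 2*m*(1/30 + m) (x(m) = (m + (⅙)/5)*(m + m) = (m + (⅙)*(⅕))*(2*m) = (m + 1/30)*(2*m) = (1/30 + m)*(2*m) = 2*m*(1/30 + m))
t(1)*x(-63) - 1*(-22479) = (2 + 2*1)*((1/15)*(-63)*(1 + 30*(-63))) - 1*(-22479) = (2 + 2)*((1/15)*(-63)*(1 - 1890)) + 22479 = 4*((1/15)*(-63)*(-1889)) + 22479 = 4*(39669/5) + 22479 = 158676/5 + 22479 = 271071/5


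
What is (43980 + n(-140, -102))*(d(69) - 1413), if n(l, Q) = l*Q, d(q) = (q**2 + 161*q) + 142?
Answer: 850537740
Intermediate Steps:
d(q) = 142 + q**2 + 161*q
n(l, Q) = Q*l
(43980 + n(-140, -102))*(d(69) - 1413) = (43980 - 102*(-140))*((142 + 69**2 + 161*69) - 1413) = (43980 + 14280)*((142 + 4761 + 11109) - 1413) = 58260*(16012 - 1413) = 58260*14599 = 850537740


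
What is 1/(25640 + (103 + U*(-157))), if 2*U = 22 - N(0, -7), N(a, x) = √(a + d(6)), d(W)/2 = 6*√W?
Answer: 6925833218048/166330794160164341 + 887955576*√6/166330794160164341 - 45276308096*2^(¼)*3^(¾)/166330794160164341 - 34829037*2^(¾)*3^(¼)/332661588320328682 ≈ 4.0914e-5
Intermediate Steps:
d(W) = 12*√W (d(W) = 2*(6*√W) = 12*√W)
N(a, x) = √(a + 12*√6)
U = 11 - 2^(¼)*3^(¾) (U = (22 - √(0 + 12*√6))/2 = (22 - √(12*√6))/2 = (22 - 2*2^(¼)*3^(¾))/2 = 11 - 2^(¼)*3^(¾) ≈ 8.2892)
1/(25640 + (103 + U*(-157))) = 1/(25640 + (103 + (11 - 2^(¼)*3^(¾))*(-157))) = 1/(25640 + (103 + (-1727 + 157*2^(¼)*3^(¾)))) = 1/(25640 + (-1624 + 157*2^(¼)*3^(¾))) = 1/(24016 + 157*2^(¼)*3^(¾))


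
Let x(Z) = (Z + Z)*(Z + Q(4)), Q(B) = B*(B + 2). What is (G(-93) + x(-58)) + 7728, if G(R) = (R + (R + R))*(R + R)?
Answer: 63566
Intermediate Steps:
Q(B) = B*(2 + B)
G(R) = 6*R² (G(R) = (R + 2*R)*(2*R) = (3*R)*(2*R) = 6*R²)
x(Z) = 2*Z*(24 + Z) (x(Z) = (Z + Z)*(Z + 4*(2 + 4)) = (2*Z)*(Z + 4*6) = (2*Z)*(Z + 24) = (2*Z)*(24 + Z) = 2*Z*(24 + Z))
(G(-93) + x(-58)) + 7728 = (6*(-93)² + 2*(-58)*(24 - 58)) + 7728 = (6*8649 + 2*(-58)*(-34)) + 7728 = (51894 + 3944) + 7728 = 55838 + 7728 = 63566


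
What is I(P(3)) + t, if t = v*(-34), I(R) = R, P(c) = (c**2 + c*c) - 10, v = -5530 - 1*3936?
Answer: 321852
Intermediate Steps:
v = -9466 (v = -5530 - 3936 = -9466)
P(c) = -10 + 2*c**2 (P(c) = (c**2 + c**2) - 10 = 2*c**2 - 10 = -10 + 2*c**2)
t = 321844 (t = -9466*(-34) = 321844)
I(P(3)) + t = (-10 + 2*3**2) + 321844 = (-10 + 2*9) + 321844 = (-10 + 18) + 321844 = 8 + 321844 = 321852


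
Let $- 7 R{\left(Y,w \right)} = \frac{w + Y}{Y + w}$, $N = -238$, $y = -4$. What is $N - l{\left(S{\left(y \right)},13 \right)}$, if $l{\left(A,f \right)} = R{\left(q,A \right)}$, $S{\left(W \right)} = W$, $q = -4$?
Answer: $- \frac{1665}{7} \approx -237.86$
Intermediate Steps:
$R{\left(Y,w \right)} = - \frac{1}{7}$ ($R{\left(Y,w \right)} = - \frac{\left(w + Y\right) \frac{1}{Y + w}}{7} = - \frac{\left(Y + w\right) \frac{1}{Y + w}}{7} = \left(- \frac{1}{7}\right) 1 = - \frac{1}{7}$)
$l{\left(A,f \right)} = - \frac{1}{7}$
$N - l{\left(S{\left(y \right)},13 \right)} = -238 - - \frac{1}{7} = -238 + \frac{1}{7} = - \frac{1665}{7}$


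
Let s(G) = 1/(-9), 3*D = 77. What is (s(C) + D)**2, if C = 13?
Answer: 52900/81 ≈ 653.09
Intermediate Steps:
D = 77/3 (D = (1/3)*77 = 77/3 ≈ 25.667)
s(G) = -1/9
(s(C) + D)**2 = (-1/9 + 77/3)**2 = (230/9)**2 = 52900/81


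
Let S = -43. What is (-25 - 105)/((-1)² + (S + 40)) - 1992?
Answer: -1927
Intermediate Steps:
(-25 - 105)/((-1)² + (S + 40)) - 1992 = (-25 - 105)/((-1)² + (-43 + 40)) - 1992 = -130/(1 - 3) - 1992 = -130/(-2) - 1992 = -½*(-130) - 1992 = 65 - 1992 = -1927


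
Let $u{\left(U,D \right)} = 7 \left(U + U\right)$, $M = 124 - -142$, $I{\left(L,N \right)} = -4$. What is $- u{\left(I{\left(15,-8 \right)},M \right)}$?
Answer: $56$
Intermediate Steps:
$M = 266$ ($M = 124 + 142 = 266$)
$u{\left(U,D \right)} = 14 U$ ($u{\left(U,D \right)} = 7 \cdot 2 U = 14 U$)
$- u{\left(I{\left(15,-8 \right)},M \right)} = - 14 \left(-4\right) = \left(-1\right) \left(-56\right) = 56$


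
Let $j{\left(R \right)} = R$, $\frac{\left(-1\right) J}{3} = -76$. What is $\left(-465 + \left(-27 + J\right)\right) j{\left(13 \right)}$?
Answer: $-3432$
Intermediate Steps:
$J = 228$ ($J = \left(-3\right) \left(-76\right) = 228$)
$\left(-465 + \left(-27 + J\right)\right) j{\left(13 \right)} = \left(-465 + \left(-27 + 228\right)\right) 13 = \left(-465 + 201\right) 13 = \left(-264\right) 13 = -3432$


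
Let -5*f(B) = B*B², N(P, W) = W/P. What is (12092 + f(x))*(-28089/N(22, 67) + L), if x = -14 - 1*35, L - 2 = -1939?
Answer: -133178689333/335 ≈ -3.9755e+8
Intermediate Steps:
L = -1937 (L = 2 - 1939 = -1937)
x = -49 (x = -14 - 35 = -49)
f(B) = -B³/5 (f(B) = -B*B²/5 = -B³/5)
(12092 + f(x))*(-28089/N(22, 67) + L) = (12092 - ⅕*(-49)³)*(-28089/(67/22) - 1937) = (12092 - ⅕*(-117649))*(-28089/(67*(1/22)) - 1937) = (12092 + 117649/5)*(-28089/67/22 - 1937) = 178109*(-28089*22/67 - 1937)/5 = 178109*(-617958/67 - 1937)/5 = (178109/5)*(-747737/67) = -133178689333/335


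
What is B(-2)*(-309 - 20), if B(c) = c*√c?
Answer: 658*I*√2 ≈ 930.55*I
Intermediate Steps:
B(c) = c^(3/2)
B(-2)*(-309 - 20) = (-2)^(3/2)*(-309 - 20) = -2*I*√2*(-329) = 658*I*√2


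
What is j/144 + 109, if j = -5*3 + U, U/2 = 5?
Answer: 15691/144 ≈ 108.97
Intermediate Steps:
U = 10 (U = 2*5 = 10)
j = -5 (j = -5*3 + 10 = -15 + 10 = -5)
j/144 + 109 = -5/144 + 109 = 15691/144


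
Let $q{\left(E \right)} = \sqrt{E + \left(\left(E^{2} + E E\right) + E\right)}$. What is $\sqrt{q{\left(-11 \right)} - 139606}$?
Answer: $\sqrt{-139606 + 2 \sqrt{55}} \approx 373.62 i$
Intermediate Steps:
$q{\left(E \right)} = \sqrt{2 E + 2 E^{2}}$ ($q{\left(E \right)} = \sqrt{E + \left(\left(E^{2} + E^{2}\right) + E\right)} = \sqrt{E + \left(2 E^{2} + E\right)} = \sqrt{E + \left(E + 2 E^{2}\right)} = \sqrt{2 E + 2 E^{2}}$)
$\sqrt{q{\left(-11 \right)} - 139606} = \sqrt{\sqrt{2} \sqrt{- 11 \left(1 - 11\right)} - 139606} = \sqrt{\sqrt{2} \sqrt{\left(-11\right) \left(-10\right)} - 139606} = \sqrt{\sqrt{2} \sqrt{110} - 139606} = \sqrt{2 \sqrt{55} - 139606} = \sqrt{-139606 + 2 \sqrt{55}}$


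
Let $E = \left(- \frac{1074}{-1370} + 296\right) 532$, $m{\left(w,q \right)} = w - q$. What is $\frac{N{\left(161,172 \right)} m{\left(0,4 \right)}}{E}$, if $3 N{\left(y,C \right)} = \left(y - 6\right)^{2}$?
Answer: $- \frac{16457125}{81115503} \approx -0.20289$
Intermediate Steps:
$N{\left(y,C \right)} = \frac{\left(-6 + y\right)^{2}}{3}$ ($N{\left(y,C \right)} = \frac{\left(y - 6\right)^{2}}{3} = \frac{\left(-6 + y\right)^{2}}{3}$)
$E = \frac{108154004}{685}$ ($E = \left(\left(-1074\right) \left(- \frac{1}{1370}\right) + 296\right) 532 = \left(\frac{537}{685} + 296\right) 532 = \frac{203297}{685} \cdot 532 = \frac{108154004}{685} \approx 1.5789 \cdot 10^{5}$)
$\frac{N{\left(161,172 \right)} m{\left(0,4 \right)}}{E} = \frac{\frac{\left(-6 + 161\right)^{2}}{3} \left(0 - 4\right)}{\frac{108154004}{685}} = \frac{155^{2}}{3} \left(0 - 4\right) \frac{685}{108154004} = \frac{1}{3} \cdot 24025 \left(-4\right) \frac{685}{108154004} = \frac{24025}{3} \left(-4\right) \frac{685}{108154004} = \left(- \frac{96100}{3}\right) \frac{685}{108154004} = - \frac{16457125}{81115503}$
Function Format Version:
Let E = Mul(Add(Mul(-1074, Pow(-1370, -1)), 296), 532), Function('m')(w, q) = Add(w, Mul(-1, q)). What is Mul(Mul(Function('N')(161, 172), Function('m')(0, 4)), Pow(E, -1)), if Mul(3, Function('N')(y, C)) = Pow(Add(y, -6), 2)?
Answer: Rational(-16457125, 81115503) ≈ -0.20289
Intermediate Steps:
Function('N')(y, C) = Mul(Rational(1, 3), Pow(Add(-6, y), 2)) (Function('N')(y, C) = Mul(Rational(1, 3), Pow(Add(y, -6), 2)) = Mul(Rational(1, 3), Pow(Add(-6, y), 2)))
E = Rational(108154004, 685) (E = Mul(Add(Mul(-1074, Rational(-1, 1370)), 296), 532) = Mul(Add(Rational(537, 685), 296), 532) = Mul(Rational(203297, 685), 532) = Rational(108154004, 685) ≈ 1.5789e+5)
Mul(Mul(Function('N')(161, 172), Function('m')(0, 4)), Pow(E, -1)) = Mul(Mul(Mul(Rational(1, 3), Pow(Add(-6, 161), 2)), Add(0, Mul(-1, 4))), Pow(Rational(108154004, 685), -1)) = Mul(Mul(Mul(Rational(1, 3), Pow(155, 2)), Add(0, -4)), Rational(685, 108154004)) = Mul(Mul(Mul(Rational(1, 3), 24025), -4), Rational(685, 108154004)) = Mul(Mul(Rational(24025, 3), -4), Rational(685, 108154004)) = Mul(Rational(-96100, 3), Rational(685, 108154004)) = Rational(-16457125, 81115503)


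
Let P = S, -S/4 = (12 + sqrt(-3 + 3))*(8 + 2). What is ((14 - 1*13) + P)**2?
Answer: 229441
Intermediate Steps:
S = -480 (S = -4*(12 + sqrt(-3 + 3))*(8 + 2) = -4*(12 + sqrt(0))*10 = -4*(12 + 0)*10 = -48*10 = -4*120 = -480)
P = -480
((14 - 1*13) + P)**2 = ((14 - 1*13) - 480)**2 = ((14 - 13) - 480)**2 = (1 - 480)**2 = (-479)**2 = 229441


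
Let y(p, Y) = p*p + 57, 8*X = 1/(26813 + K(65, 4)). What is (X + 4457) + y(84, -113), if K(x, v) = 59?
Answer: 2487272321/214976 ≈ 11570.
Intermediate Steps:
X = 1/214976 (X = 1/(8*(26813 + 59)) = (⅛)/26872 = (⅛)*(1/26872) = 1/214976 ≈ 4.6517e-6)
y(p, Y) = 57 + p² (y(p, Y) = p² + 57 = 57 + p²)
(X + 4457) + y(84, -113) = (1/214976 + 4457) + (57 + 84²) = 958148033/214976 + (57 + 7056) = 958148033/214976 + 7113 = 2487272321/214976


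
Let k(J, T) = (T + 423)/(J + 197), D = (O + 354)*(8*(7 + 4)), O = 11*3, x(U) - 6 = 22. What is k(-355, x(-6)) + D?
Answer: 5380397/158 ≈ 34053.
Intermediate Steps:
x(U) = 28 (x(U) = 6 + 22 = 28)
O = 33
D = 34056 (D = (33 + 354)*(8*(7 + 4)) = 387*(8*11) = 387*88 = 34056)
k(J, T) = (423 + T)/(197 + J)
k(-355, x(-6)) + D = (423 + 28)/(197 - 355) + 34056 = 451/(-158) + 34056 = -1/158*451 + 34056 = -451/158 + 34056 = 5380397/158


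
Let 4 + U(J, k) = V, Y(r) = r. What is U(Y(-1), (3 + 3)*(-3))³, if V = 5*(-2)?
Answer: -2744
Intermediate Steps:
V = -10
U(J, k) = -14 (U(J, k) = -4 - 10 = -14)
U(Y(-1), (3 + 3)*(-3))³ = (-14)³ = -2744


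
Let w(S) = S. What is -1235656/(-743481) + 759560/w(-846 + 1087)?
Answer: 565016221456/179178921 ≈ 3153.4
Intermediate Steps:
-1235656/(-743481) + 759560/w(-846 + 1087) = -1235656/(-743481) + 759560/(-846 + 1087) = -1235656*(-1/743481) + 759560/241 = 1235656/743481 + 759560*(1/241) = 1235656/743481 + 759560/241 = 565016221456/179178921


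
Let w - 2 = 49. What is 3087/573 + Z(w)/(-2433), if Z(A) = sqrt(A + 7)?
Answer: 1029/191 - sqrt(58)/2433 ≈ 5.3843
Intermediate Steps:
w = 51 (w = 2 + 49 = 51)
Z(A) = sqrt(7 + A)
3087/573 + Z(w)/(-2433) = 3087/573 + sqrt(7 + 51)/(-2433) = 3087*(1/573) + sqrt(58)*(-1/2433) = 1029/191 - sqrt(58)/2433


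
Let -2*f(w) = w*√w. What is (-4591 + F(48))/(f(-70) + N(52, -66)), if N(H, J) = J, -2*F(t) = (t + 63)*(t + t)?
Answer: 327327/45053 + 347165*I*√70/90106 ≈ 7.2654 + 32.235*I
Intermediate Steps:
f(w) = -w^(3/2)/2 (f(w) = -w*√w/2 = -w^(3/2)/2)
F(t) = -t*(63 + t) (F(t) = -(t + 63)*(t + t)/2 = -(63 + t)*2*t/2 = -t*(63 + t))
(-4591 + F(48))/(f(-70) + N(52, -66)) = (-4591 - 1*48*(63 + 48))/(-(-35)*I*√70 - 66) = (-4591 - 1*48*111)/(-(-35)*I*√70 - 66) = (-4591 - 5328)/(35*I*√70 - 66) = -9919/(-66 + 35*I*√70)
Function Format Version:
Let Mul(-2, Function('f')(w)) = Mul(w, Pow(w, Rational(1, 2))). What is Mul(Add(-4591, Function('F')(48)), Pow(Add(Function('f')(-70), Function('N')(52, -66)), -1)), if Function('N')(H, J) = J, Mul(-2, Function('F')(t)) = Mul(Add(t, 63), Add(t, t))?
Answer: Add(Rational(327327, 45053), Mul(Rational(347165, 90106), I, Pow(70, Rational(1, 2)))) ≈ Add(7.2654, Mul(32.235, I))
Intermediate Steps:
Function('f')(w) = Mul(Rational(-1, 2), Pow(w, Rational(3, 2))) (Function('f')(w) = Mul(Rational(-1, 2), Mul(w, Pow(w, Rational(1, 2)))) = Mul(Rational(-1, 2), Pow(w, Rational(3, 2))))
Function('F')(t) = Mul(-1, t, Add(63, t)) (Function('F')(t) = Mul(Rational(-1, 2), Mul(Add(t, 63), Add(t, t))) = Mul(Rational(-1, 2), Mul(Add(63, t), Mul(2, t))) = Mul(Rational(-1, 2), Mul(2, t, Add(63, t))) = Mul(-1, t, Add(63, t)))
Mul(Add(-4591, Function('F')(48)), Pow(Add(Function('f')(-70), Function('N')(52, -66)), -1)) = Mul(Add(-4591, Mul(-1, 48, Add(63, 48))), Pow(Add(Mul(Rational(-1, 2), Pow(-70, Rational(3, 2))), -66), -1)) = Mul(Add(-4591, Mul(-1, 48, 111)), Pow(Add(Mul(Rational(-1, 2), Mul(-70, I, Pow(70, Rational(1, 2)))), -66), -1)) = Mul(Add(-4591, -5328), Pow(Add(Mul(35, I, Pow(70, Rational(1, 2))), -66), -1)) = Mul(-9919, Pow(Add(-66, Mul(35, I, Pow(70, Rational(1, 2)))), -1))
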